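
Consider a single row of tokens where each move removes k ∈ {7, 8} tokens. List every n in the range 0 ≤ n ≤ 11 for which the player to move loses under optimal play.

0, 1, 2, 3, 4, 5, 6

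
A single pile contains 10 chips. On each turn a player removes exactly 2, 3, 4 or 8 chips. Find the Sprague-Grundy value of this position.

Grundy values for subtraction set {2, 3, 4, 8}:
g(0) = mex{} = 0
g(1) = mex{} = 0
g(2) = mex{0} = 1
g(3) = mex{0} = 1
g(4) = mex{0,1} = 2
g(5) = mex{0,1} = 2
g(6) = mex{1,2} = 0
g(7) = mex{1,2} = 0
g(8) = mex{0,2} = 1
g(9) = mex{0,2} = 1
g(10) = mex{0,1} = 2
So g(10) = 2.

2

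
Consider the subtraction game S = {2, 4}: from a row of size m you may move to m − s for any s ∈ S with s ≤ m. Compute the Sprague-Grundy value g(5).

2

Compute g(0), g(1), … for moves {2, 4}:
k:     0  1  2  3  4  5
g(k):  0  0  1  1  2  2
So g(5) = 2.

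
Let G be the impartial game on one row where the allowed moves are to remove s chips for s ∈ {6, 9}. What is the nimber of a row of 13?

Build the Grundy sequence with g(k) = mex{g(k−s) : s ∈ {6, 9}, s ≤ k}:
g(0) = mex{} = 0
g(1) = mex{} = 0
g(2) = mex{} = 0
g(3) = mex{} = 0
g(4) = mex{} = 0
g(5) = mex{} = 0
g(6) = mex{0} = 1
g(7) = mex{0} = 1
g(8) = mex{0} = 1
g(9) = mex{0} = 1
g(10) = mex{0} = 1
g(11) = mex{0} = 1
g(12) = mex{0,1} = 2
g(13) = mex{0,1} = 2
So g(13) = 2.

2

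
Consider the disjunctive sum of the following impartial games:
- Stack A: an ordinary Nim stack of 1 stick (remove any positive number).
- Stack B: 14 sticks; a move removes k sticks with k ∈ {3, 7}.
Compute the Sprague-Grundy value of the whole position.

Stack A is a plain Nim stack of size 1, so its Grundy value is 1.
For stack B, compute g(0), g(1), … with moves {3, 7}:
k:     0  1  2  3  4  5  6  7  8  9 10 11 12 13 14
g(k):  0  0  0  1  1  1  0  2  2  1  0  0  0  1  1
So g(14) = 1.
By the Sprague-Grundy theorem, the Grundy value of a sum of independent games is the XOR of the component values.
Combined value = 1 XOR 1 = 0.

0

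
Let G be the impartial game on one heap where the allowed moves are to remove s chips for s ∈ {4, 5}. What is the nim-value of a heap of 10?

0

Compute g(0), g(1), … for moves {4, 5}:
g(0) = mex{} = 0
g(1) = mex{} = 0
g(2) = mex{} = 0
g(3) = mex{} = 0
g(4) = mex{0} = 1
g(5) = mex{0} = 1
g(6) = mex{0} = 1
g(7) = mex{0} = 1
g(8) = mex{0,1} = 2
g(9) = mex{1} = 0
g(10) = mex{1} = 0
So g(10) = 0.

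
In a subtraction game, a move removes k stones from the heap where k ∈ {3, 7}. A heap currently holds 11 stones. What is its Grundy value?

Compute g(0), g(1), … for moves {3, 7}:
k:     0  1  2  3  4  5  6  7  8  9 10 11
g(k):  0  0  0  1  1  1  0  2  2  1  0  0
So g(11) = 0.

0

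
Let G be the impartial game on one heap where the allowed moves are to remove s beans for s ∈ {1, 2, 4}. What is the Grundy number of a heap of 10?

1

Grundy values for subtraction set {1, 2, 4}:
g(0) = mex{} = 0
g(1) = mex{0} = 1
g(2) = mex{0,1} = 2
g(3) = mex{1,2} = 0
g(4) = mex{0,2} = 1
g(5) = mex{0,1} = 2
g(6) = mex{1,2} = 0
g(7) = mex{0,2} = 1
g(8) = mex{0,1} = 2
g(9) = mex{1,2} = 0
g(10) = mex{0,2} = 1
So g(10) = 1.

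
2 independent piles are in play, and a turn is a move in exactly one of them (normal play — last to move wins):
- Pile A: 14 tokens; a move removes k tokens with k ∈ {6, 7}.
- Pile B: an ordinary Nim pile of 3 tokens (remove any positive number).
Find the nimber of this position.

3

Build the Grundy sequence for pile A with g(k) = mex{g(k−s) : s ∈ {6, 7}, s ≤ k}:
g(0) = mex{} = 0
g(1) = mex{} = 0
g(2) = mex{} = 0
g(3) = mex{} = 0
g(4) = mex{} = 0
g(5) = mex{} = 0
g(6) = mex{0} = 1
g(7) = mex{0} = 1
g(8) = mex{0} = 1
g(9) = mex{0} = 1
g(10) = mex{0} = 1
g(11) = mex{0} = 1
g(12) = mex{0,1} = 2
g(13) = mex{1} = 0
g(14) = mex{1} = 0
So g(14) = 0.
Pile B is a plain Nim pile of size 3, so its Grundy value is 3.
The value of a disjunctive sum is the nim-sum of the parts.
Combined value = 0 ⊕ 3 = 3.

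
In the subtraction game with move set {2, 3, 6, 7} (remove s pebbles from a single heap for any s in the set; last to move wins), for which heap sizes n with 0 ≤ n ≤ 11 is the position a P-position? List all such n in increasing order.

0, 1, 5, 9, 10

Compute g(0), g(1), … for moves {2, 3, 6, 7}:
g(0) = mex{} = 0
g(1) = mex{} = 0
g(2) = mex{0} = 1
g(3) = mex{0} = 1
g(4) = mex{0,1} = 2
g(5) = mex{1} = 0
g(6) = mex{0,1,2} = 3
g(7) = mex{0,2} = 1
g(8) = mex{0,1,3} = 2
g(9) = mex{1,3} = 0
g(10) = mex{1,2} = 0
g(11) = mex{0,2} = 1
The P-positions (g = 0) in 0..11 are 0, 1, 5, 9, 10.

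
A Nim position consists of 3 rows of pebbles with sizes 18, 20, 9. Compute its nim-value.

15

In binary:
  10010  (18)
  10100  (20)
  01001  (9)
  -----
  01111  (15)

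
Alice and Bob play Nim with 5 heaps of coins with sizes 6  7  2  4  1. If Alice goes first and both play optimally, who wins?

Nim-sum: 6 ^ 7 ^ 2 ^ 4 ^ 1 = 6.
The nim-sum is 6 ≠ 0, so this is an N-position: the player to move can win; Alice has a winning move.

Alice wins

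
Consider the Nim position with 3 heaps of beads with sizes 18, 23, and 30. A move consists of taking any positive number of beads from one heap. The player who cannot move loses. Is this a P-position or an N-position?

N-position

Nim-sum: 18 ⊕ 23 ⊕ 30 = 27.
The nim-sum is 27 ≠ 0, so this is an N-position: the player to move can win.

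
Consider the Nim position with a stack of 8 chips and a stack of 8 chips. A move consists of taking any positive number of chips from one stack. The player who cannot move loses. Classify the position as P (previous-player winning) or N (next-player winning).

Compute the nim-sum pairwise:
8 ^ 8 = 0
The nim-sum is 0, so this is a P-position: the player to move is in a losing position under optimal play.

P-position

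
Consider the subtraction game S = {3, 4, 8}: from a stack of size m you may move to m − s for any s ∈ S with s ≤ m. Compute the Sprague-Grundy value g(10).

Build the Grundy sequence with g(k) = mex{g(k−s) : s ∈ {3, 4, 8}, s ≤ k}:
k:     0  1  2  3  4  5  6  7  8  9 10
g(k):  0  0  0  1  1  1  2  0  2  3  1
So g(10) = 1.

1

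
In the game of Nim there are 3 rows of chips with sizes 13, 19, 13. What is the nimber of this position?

19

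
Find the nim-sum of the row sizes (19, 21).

6

Compute the nim-sum pairwise:
19 XOR 21 = 6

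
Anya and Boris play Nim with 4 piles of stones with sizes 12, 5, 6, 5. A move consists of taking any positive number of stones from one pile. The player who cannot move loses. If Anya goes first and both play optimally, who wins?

Write each in binary and XOR column by column:
  1100  (12)
  0101  (5)
  0110  (6)
  0101  (5)
  ----
  1010  (10)
The nim-sum is 10 ≠ 0, so this is an N-position: the player to move can win; Anya has a winning move.

Anya wins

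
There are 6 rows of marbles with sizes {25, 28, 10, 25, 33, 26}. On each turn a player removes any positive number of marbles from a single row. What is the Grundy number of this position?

45

Nim-sum: 25 ^ 28 ^ 10 ^ 25 ^ 33 ^ 26 = 45.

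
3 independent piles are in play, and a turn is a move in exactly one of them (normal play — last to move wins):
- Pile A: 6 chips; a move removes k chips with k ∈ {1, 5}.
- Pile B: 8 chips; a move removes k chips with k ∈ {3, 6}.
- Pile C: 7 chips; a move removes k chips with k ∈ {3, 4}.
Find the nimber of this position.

2

For pile A, compute g(0), g(1), … with moves {1, 5}:
k:     0  1  2  3  4  5  6
g(k):  0  1  0  1  0  1  0
So g(6) = 0.
For pile B, compute g(0), g(1), … with moves {3, 6}:
g(0) = mex{} = 0
g(1) = mex{} = 0
g(2) = mex{} = 0
g(3) = mex{0} = 1
g(4) = mex{0} = 1
g(5) = mex{0} = 1
g(6) = mex{0,1} = 2
g(7) = mex{0,1} = 2
g(8) = mex{0,1} = 2
So g(8) = 2.
For pile C, compute g(0), g(1), … with moves {3, 4}:
k:     0  1  2  3  4  5  6  7
g(k):  0  0  0  1  1  1  2  0
So g(7) = 0.
The value of a disjunctive sum is the nim-sum of the parts.
Combined value = 0 XOR 2 XOR 0 = 2.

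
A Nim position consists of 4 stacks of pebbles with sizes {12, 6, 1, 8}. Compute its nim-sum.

Nim-sum: 12 ⊕ 6 ⊕ 1 ⊕ 8 = 3.

3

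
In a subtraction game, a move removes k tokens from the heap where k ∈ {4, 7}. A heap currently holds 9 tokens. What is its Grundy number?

2

Compute g(0), g(1), … for moves {4, 7}:
g(0) = mex{} = 0
g(1) = mex{} = 0
g(2) = mex{} = 0
g(3) = mex{} = 0
g(4) = mex{0} = 1
g(5) = mex{0} = 1
g(6) = mex{0} = 1
g(7) = mex{0} = 1
g(8) = mex{0,1} = 2
g(9) = mex{0,1} = 2
So g(9) = 2.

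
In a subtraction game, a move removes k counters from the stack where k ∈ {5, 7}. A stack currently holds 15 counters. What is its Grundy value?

0

Build the Grundy sequence with g(k) = mex{g(k−s) : s ∈ {5, 7}, s ≤ k}:
k:     0  1  2  3  4  5  6  7  8  9 10 11 12 13 14 15
g(k):  0  0  0  0  0  1  1  1  1  1  2  2  0  0  0  0
So g(15) = 0.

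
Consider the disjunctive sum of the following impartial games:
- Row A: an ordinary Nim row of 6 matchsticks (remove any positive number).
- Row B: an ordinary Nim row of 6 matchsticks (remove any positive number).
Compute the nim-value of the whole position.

Row A is a plain Nim row of size 6, so its Grundy value is 6.
Row B is a plain Nim row of size 6, so its Grundy value is 6.
The value of a disjunctive sum is the nim-sum of the parts.
Combined value = 6 ⊕ 6 = 0.

0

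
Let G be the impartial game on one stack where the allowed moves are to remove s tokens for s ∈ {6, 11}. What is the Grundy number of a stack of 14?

2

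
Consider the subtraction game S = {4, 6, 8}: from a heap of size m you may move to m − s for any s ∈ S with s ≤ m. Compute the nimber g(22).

Build the Grundy sequence with g(k) = mex{g(k−s) : s ∈ {4, 6, 8}, s ≤ k}:
k:     0  1  2  3  4  5  6  7  8  9 10 11 12 13 14 15 16 17 18 19 20 21 22
g(k):  0  0  0  0  1  1  1  1  2  2  2  2  0  0  0  0  1  1  1  1  2  2  2
So g(22) = 2.

2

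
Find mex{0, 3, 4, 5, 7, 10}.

1

0 is in the set but 1 is not, so the mex is 1.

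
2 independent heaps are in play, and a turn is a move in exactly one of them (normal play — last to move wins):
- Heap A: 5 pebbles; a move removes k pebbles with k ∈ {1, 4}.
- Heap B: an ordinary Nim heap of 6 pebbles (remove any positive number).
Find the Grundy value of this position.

6

For heap A, compute g(0), g(1), … with moves {1, 4}:
g(0) = mex{} = 0
g(1) = mex{0} = 1
g(2) = mex{1} = 0
g(3) = mex{0} = 1
g(4) = mex{0,1} = 2
g(5) = mex{1,2} = 0
So g(5) = 0.
Heap B is a plain Nim heap of size 6, so its Grundy value is 6.
By the Sprague-Grundy theorem, the Grundy value of a sum of independent games is the XOR of the component values.
Combined value = 0 XOR 6 = 6.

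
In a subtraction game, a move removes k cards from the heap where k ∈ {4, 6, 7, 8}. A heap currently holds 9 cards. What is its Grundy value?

2

Grundy values for subtraction set {4, 6, 7, 8}:
g(0) = mex{} = 0
g(1) = mex{} = 0
g(2) = mex{} = 0
g(3) = mex{} = 0
g(4) = mex{0} = 1
g(5) = mex{0} = 1
g(6) = mex{0} = 1
g(7) = mex{0} = 1
g(8) = mex{0,1} = 2
g(9) = mex{0,1} = 2
So g(9) = 2.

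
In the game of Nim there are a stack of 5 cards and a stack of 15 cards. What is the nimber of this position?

In binary:
  0101  (5)
  1111  (15)
  ----
  1010  (10)

10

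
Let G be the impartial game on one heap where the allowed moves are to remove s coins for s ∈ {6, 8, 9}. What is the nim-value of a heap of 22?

1

Compute g(0), g(1), … for moves {6, 8, 9}:
k:     0  1  2  3  4  5  6  7  8  9 10 11 12 13 14 15 16 17 18 19 20 21 22
g(k):  0  0  0  0  0  0  1  1  1  1  1  1  2  2  2  0  0  0  0  0  0  1  1
So g(22) = 1.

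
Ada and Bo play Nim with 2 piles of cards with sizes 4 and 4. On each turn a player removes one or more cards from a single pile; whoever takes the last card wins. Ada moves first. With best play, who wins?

Bo wins

In binary:
  100  (4)
  100  (4)
  ---
  000  (0)
The nim-sum is 0, so this is a P-position: the player to move is in a losing position under optimal play; Ada is about to move from it and so loses — Bo wins.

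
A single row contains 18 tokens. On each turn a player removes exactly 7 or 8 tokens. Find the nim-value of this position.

0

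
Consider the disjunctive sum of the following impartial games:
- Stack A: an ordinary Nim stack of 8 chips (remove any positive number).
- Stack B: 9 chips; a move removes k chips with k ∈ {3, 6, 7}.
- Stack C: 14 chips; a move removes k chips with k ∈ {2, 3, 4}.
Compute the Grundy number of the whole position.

Stack A is a plain Nim stack of size 8, so its Grundy value is 8.
Grundy values for stack B (subtraction set {3, 6, 7}):
k:     0  1  2  3  4  5  6  7  8  9
g(k):  0  0  0  1  1  1  2  2  2  3
So g(9) = 3.
Grundy values for stack C (subtraction set {2, 3, 4}):
k:     0  1  2  3  4  5  6  7  8  9 10 11 12 13 14
g(k):  0  0  1  1  2  2  0  0  1  1  2  2  0  0  1
So g(14) = 1.
By the Sprague-Grundy theorem, the Grundy value of a sum of independent games is the XOR of the component values.
Combined value = 8 ⊕ 3 ⊕ 1 = 10.

10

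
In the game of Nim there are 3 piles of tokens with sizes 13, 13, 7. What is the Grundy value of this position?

7

Compute the nim-sum pairwise:
13 ⊕ 13 = 0
0 ⊕ 7 = 7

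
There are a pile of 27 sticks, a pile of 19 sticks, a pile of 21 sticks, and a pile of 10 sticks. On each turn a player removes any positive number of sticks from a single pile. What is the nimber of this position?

23

Write each in binary and XOR column by column:
  11011  (27)
  10011  (19)
  10101  (21)
  01010  (10)
  -----
  10111  (23)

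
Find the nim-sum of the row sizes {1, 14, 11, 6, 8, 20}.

Nim-sum: 1 ^ 14 ^ 11 ^ 6 ^ 8 ^ 20 = 30.

30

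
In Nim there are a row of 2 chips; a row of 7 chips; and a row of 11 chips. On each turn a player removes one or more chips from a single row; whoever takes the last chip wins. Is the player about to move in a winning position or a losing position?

Nim-sum: 2 ^ 7 ^ 11 = 14.
The nim-sum is 14 ≠ 0, so this is an N-position: the player to move can win.

Winning position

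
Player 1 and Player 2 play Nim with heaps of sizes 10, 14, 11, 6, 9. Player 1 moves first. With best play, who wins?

Player 2 wins

Bitwise XOR of the heap sizes:
  1010  (10)
  1110  (14)
  1011  (11)
  0110  (6)
  1001  (9)
  ----
  0000  (0)
The nim-sum is 0, so this is a P-position: the player to move is in a losing position under optimal play; Player 1 is about to move from it and so loses — Player 2 wins.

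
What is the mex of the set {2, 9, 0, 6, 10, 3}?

0 is in the set but 1 is not, so the mex is 1.

1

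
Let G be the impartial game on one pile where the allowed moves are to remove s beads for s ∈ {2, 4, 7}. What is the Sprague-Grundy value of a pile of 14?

1

Build the Grundy sequence with g(k) = mex{g(k−s) : s ∈ {2, 4, 7}, s ≤ k}:
g(0) = mex{} = 0
g(1) = mex{} = 0
g(2) = mex{0} = 1
g(3) = mex{0} = 1
g(4) = mex{0,1} = 2
g(5) = mex{0,1} = 2
g(6) = mex{1,2} = 0
g(7) = mex{0,1,2} = 3
g(8) = mex{0,2} = 1
g(9) = mex{1,2,3} = 0
g(10) = mex{0,1} = 2
g(11) = mex{0,2,3} = 1
g(12) = mex{1,2} = 0
g(13) = mex{0,1} = 2
g(14) = mex{0,2,3} = 1
So g(14) = 1.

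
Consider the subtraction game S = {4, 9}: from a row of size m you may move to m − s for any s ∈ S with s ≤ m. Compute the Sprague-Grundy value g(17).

Build the Grundy sequence with g(k) = mex{g(k−s) : s ∈ {4, 9}, s ≤ k}:
k:     0  1  2  3  4  5  6  7  8  9 10 11 12 13 14 15 16 17
g(k):  0  0  0  0  1  1  1  1  0  2  2  2  1  0  0  0  0  1
So g(17) = 1.

1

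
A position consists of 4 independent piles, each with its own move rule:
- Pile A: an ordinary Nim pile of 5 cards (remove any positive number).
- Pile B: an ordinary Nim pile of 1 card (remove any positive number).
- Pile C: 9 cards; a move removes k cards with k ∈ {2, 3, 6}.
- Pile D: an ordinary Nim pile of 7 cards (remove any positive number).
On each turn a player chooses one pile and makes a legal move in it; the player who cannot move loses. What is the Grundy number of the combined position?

Pile A is a plain Nim pile of size 5, so its Grundy value is 5.
Pile B is a plain Nim pile of size 1, so its Grundy value is 1.
Grundy values for pile C (subtraction set {2, 3, 6}):
k:     0  1  2  3  4  5  6  7  8  9
g(k):  0  0  1  1  2  0  3  1  2  0
So g(9) = 0.
Pile D is a plain Nim pile of size 7, so its Grundy value is 7.
By the Sprague-Grundy theorem, the Grundy value of a sum of independent games is the XOR of the component values.
Combined value = 5 ⊕ 1 ⊕ 0 ⊕ 7 = 3.

3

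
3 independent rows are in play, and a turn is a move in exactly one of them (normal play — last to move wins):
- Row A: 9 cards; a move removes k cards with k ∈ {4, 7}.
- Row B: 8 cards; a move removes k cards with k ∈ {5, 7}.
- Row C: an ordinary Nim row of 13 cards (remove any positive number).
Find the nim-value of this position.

14

Grundy values for row A (subtraction set {4, 7}):
g(0) = mex{} = 0
g(1) = mex{} = 0
g(2) = mex{} = 0
g(3) = mex{} = 0
g(4) = mex{0} = 1
g(5) = mex{0} = 1
g(6) = mex{0} = 1
g(7) = mex{0} = 1
g(8) = mex{0,1} = 2
g(9) = mex{0,1} = 2
So g(9) = 2.
Build the Grundy sequence for row B with g(k) = mex{g(k−s) : s ∈ {5, 7}, s ≤ k}:
k:     0  1  2  3  4  5  6  7  8
g(k):  0  0  0  0  0  1  1  1  1
So g(8) = 1.
Row C is a plain Nim row of size 13, so its Grundy value is 13.
The value of a disjunctive sum is the nim-sum of the parts.
Combined value = 2 XOR 1 XOR 13 = 14.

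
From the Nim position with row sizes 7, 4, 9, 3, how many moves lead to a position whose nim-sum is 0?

In binary:
  0111  (7)
  0100  (4)
  1001  (9)
  0011  (3)
  ----
  1001  (9)
The overall nim-sum is X = 9. A row of size p has a winning move iff p XOR X < p (reduce it to p XOR X).
  7: 7 XOR 9 = 14 ≥ 7 — no move.
  4: 4 XOR 9 = 13 ≥ 4 — no move.
  9: 9 XOR 9 = 0 < 9 — winning move (to 0).
  3: 3 XOR 9 = 10 ≥ 3 — no move.
That gives 1 winning move.

1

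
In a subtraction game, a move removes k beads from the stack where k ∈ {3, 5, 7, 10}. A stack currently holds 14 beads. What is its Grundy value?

0

Build the Grundy sequence with g(k) = mex{g(k−s) : s ∈ {3, 5, 7, 10}, s ≤ k}:
g(0) = mex{} = 0
g(1) = mex{} = 0
g(2) = mex{} = 0
g(3) = mex{0} = 1
g(4) = mex{0} = 1
g(5) = mex{0} = 1
g(6) = mex{0,1} = 2
g(7) = mex{0,1} = 2
g(8) = mex{0,1} = 2
g(9) = mex{0,1,2} = 3
g(10) = mex{0,1,2} = 3
g(11) = mex{0,1,2} = 3
g(12) = mex{0,1,2,3} = 4
g(13) = mex{1,2,3} = 0
g(14) = mex{1,2,3} = 0
So g(14) = 0.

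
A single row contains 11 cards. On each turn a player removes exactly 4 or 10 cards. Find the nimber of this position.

Build the Grundy sequence with g(k) = mex{g(k−s) : s ∈ {4, 10}, s ≤ k}:
k:     0  1  2  3  4  5  6  7  8  9 10 11
g(k):  0  0  0  0  1  1  1  1  0  0  2  2
So g(11) = 2.

2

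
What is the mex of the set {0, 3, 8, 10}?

0 is in the set but 1 is not, so the mex is 1.

1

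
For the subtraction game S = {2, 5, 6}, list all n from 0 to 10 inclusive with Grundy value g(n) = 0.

0, 1, 4, 8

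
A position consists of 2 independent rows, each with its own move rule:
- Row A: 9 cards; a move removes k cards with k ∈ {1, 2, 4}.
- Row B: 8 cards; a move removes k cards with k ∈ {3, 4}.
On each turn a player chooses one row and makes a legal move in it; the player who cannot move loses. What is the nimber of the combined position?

For row A, compute g(0), g(1), … with moves {1, 2, 4}:
k:     0  1  2  3  4  5  6  7  8  9
g(k):  0  1  2  0  1  2  0  1  2  0
So g(9) = 0.
Build the Grundy sequence for row B with g(k) = mex{g(k−s) : s ∈ {3, 4}, s ≤ k}:
g(0) = mex{} = 0
g(1) = mex{} = 0
g(2) = mex{} = 0
g(3) = mex{0} = 1
g(4) = mex{0} = 1
g(5) = mex{0} = 1
g(6) = mex{0,1} = 2
g(7) = mex{1} = 0
g(8) = mex{1} = 0
So g(8) = 0.
The value of a disjunctive sum is the nim-sum of the parts.
Combined value = 0 XOR 0 = 0.

0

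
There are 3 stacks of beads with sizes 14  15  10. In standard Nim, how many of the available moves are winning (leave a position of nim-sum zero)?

Nim-sum: 14 ^ 15 ^ 10 = 11.
The overall nim-sum is X = 11. A stack of size p has a winning move iff p XOR X < p (reduce it to p XOR X).
  14: 14 XOR 11 = 5 < 14 — winning move (to 5).
  15: 15 XOR 11 = 4 < 15 — winning move (to 4).
  10: 10 XOR 11 = 1 < 10 — winning move (to 1).
That gives 3 winning moves.

3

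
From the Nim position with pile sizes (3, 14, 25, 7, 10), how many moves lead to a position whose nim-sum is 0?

1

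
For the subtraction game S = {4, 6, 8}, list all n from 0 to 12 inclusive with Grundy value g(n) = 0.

0, 1, 2, 3, 12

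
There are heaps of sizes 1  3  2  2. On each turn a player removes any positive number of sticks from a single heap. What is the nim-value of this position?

2

Write each in binary and XOR column by column:
  01  (1)
  11  (3)
  10  (2)
  10  (2)
  --
  10  (2)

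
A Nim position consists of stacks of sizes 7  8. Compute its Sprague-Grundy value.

15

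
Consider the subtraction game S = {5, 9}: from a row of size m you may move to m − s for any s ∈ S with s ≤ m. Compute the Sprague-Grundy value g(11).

Grundy values for subtraction set {5, 9}:
k:     0  1  2  3  4  5  6  7  8  9 10 11
g(k):  0  0  0  0  0  1  1  1  1  1  2  2
So g(11) = 2.

2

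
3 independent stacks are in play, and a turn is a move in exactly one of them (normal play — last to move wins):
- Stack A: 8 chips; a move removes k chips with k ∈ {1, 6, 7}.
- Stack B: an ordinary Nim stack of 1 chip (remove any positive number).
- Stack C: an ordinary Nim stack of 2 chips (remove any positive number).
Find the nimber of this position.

1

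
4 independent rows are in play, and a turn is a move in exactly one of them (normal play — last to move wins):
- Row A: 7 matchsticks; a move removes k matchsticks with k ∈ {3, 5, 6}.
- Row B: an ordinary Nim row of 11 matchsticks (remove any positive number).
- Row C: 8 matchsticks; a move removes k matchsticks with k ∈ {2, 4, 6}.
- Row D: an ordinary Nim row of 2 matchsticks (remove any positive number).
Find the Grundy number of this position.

11

Grundy values for row A (subtraction set {3, 5, 6}):
k:     0  1  2  3  4  5  6  7
g(k):  0  0  0  1  1  1  2  2
So g(7) = 2.
Row B is a plain Nim row of size 11, so its Grundy value is 11.
Grundy values for row C (subtraction set {2, 4, 6}):
g(0) = mex{} = 0
g(1) = mex{} = 0
g(2) = mex{0} = 1
g(3) = mex{0} = 1
g(4) = mex{0,1} = 2
g(5) = mex{0,1} = 2
g(6) = mex{0,1,2} = 3
g(7) = mex{0,1,2} = 3
g(8) = mex{1,2,3} = 0
So g(8) = 0.
Row D is a plain Nim row of size 2, so its Grundy value is 2.
The value of a disjunctive sum is the nim-sum of the parts.
Combined value = 2 ⊕ 11 ⊕ 0 ⊕ 2 = 11.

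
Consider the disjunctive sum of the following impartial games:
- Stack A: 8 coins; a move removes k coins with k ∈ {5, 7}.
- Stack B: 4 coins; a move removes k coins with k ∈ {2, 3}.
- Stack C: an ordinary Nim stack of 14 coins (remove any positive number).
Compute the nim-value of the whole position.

13

Grundy values for stack A (subtraction set {5, 7}):
g(0) = mex{} = 0
g(1) = mex{} = 0
g(2) = mex{} = 0
g(3) = mex{} = 0
g(4) = mex{} = 0
g(5) = mex{0} = 1
g(6) = mex{0} = 1
g(7) = mex{0} = 1
g(8) = mex{0} = 1
So g(8) = 1.
For stack B, compute g(0), g(1), … with moves {2, 3}:
k:     0  1  2  3  4
g(k):  0  0  1  1  2
So g(4) = 2.
Stack C is a plain Nim stack of size 14, so its Grundy value is 14.
By the Sprague-Grundy theorem, the Grundy value of a sum of independent games is the XOR of the component values.
Combined value = 1 XOR 2 XOR 14 = 13.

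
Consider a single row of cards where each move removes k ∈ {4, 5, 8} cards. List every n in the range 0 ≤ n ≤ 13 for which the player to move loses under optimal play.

0, 1, 2, 3, 12, 13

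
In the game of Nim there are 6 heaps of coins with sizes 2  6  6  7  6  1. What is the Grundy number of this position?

2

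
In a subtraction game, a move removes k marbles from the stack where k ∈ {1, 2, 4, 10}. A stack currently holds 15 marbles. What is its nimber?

Build the Grundy sequence with g(k) = mex{g(k−s) : s ∈ {1, 2, 4, 10}, s ≤ k}:
k:     0  1  2  3  4  5  6  7  8  9 10 11 12 13 14 15
g(k):  0  1  2  0  1  2  0  1  2  0  1  2  0  1  2  0
So g(15) = 0.

0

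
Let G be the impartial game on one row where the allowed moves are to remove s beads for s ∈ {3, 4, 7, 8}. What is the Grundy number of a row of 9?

3

Compute g(0), g(1), … for moves {3, 4, 7, 8}:
k:     0  1  2  3  4  5  6  7  8  9
g(k):  0  0  0  1  1  1  2  2  2  3
So g(9) = 3.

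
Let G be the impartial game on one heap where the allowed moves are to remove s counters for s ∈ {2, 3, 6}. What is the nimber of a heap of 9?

0

Compute g(0), g(1), … for moves {2, 3, 6}:
k:     0  1  2  3  4  5  6  7  8  9
g(k):  0  0  1  1  2  0  3  1  2  0
So g(9) = 0.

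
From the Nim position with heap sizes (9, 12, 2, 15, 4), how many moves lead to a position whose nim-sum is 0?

3

Compute the nim-sum pairwise:
9 ⊕ 12 = 5
5 ⊕ 2 = 7
7 ⊕ 15 = 8
8 ⊕ 4 = 12
The overall nim-sum is X = 12. A heap of size p has a winning move iff p XOR X < p (reduce it to p XOR X).
  9: 9 XOR 12 = 5 < 9 — winning move (to 5).
  12: 12 XOR 12 = 0 < 12 — winning move (to 0).
  2: 2 XOR 12 = 14 ≥ 2 — no move.
  15: 15 XOR 12 = 3 < 15 — winning move (to 3).
  4: 4 XOR 12 = 8 ≥ 4 — no move.
That gives 3 winning moves.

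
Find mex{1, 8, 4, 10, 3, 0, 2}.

5

The values 0, 1, 2, 3, 4 are all present; 5 is the first non-negative integer missing from the set.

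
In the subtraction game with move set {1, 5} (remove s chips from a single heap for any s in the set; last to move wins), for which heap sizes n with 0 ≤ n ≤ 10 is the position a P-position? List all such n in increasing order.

0, 2, 4, 6, 8, 10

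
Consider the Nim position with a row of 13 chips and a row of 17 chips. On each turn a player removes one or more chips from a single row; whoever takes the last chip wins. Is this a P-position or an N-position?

In binary:
  01101  (13)
  10001  (17)
  -----
  11100  (28)
The nim-sum is 28 ≠ 0, so this is an N-position: the player to move can win.

N-position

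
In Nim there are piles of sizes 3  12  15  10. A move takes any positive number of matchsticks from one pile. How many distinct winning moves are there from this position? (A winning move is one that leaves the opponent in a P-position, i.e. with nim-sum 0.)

Compute the nim-sum pairwise:
3 ⊕ 12 = 15
15 ⊕ 15 = 0
0 ⊕ 10 = 10
The overall nim-sum is X = 10. A pile of size p has a winning move iff p XOR X < p (reduce it to p XOR X).
  3: 3 XOR 10 = 9 ≥ 3 — no move.
  12: 12 XOR 10 = 6 < 12 — winning move (to 6).
  15: 15 XOR 10 = 5 < 15 — winning move (to 5).
  10: 10 XOR 10 = 0 < 10 — winning move (to 0).
That gives 3 winning moves.

3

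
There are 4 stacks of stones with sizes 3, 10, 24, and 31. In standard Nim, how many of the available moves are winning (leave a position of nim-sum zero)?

3

In binary:
  00011  (3)
  01010  (10)
  11000  (24)
  11111  (31)
  -----
  01110  (14)
The overall nim-sum is X = 14. A stack of size p has a winning move iff p XOR X < p (reduce it to p XOR X).
  3: 3 XOR 14 = 13 ≥ 3 — no move.
  10: 10 XOR 14 = 4 < 10 — winning move (to 4).
  24: 24 XOR 14 = 22 < 24 — winning move (to 22).
  31: 31 XOR 14 = 17 < 31 — winning move (to 17).
That gives 3 winning moves.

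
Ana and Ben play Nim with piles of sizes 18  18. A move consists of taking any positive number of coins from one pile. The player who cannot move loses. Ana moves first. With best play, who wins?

Nim-sum: 18 ⊕ 18 = 0.
The nim-sum is 0, so this is a P-position: the player to move is in a losing position under optimal play; Ana is about to move from it and so loses — Ben wins.

Ben wins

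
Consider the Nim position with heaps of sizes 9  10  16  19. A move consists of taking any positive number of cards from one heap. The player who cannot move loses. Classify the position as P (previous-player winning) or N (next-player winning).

P-position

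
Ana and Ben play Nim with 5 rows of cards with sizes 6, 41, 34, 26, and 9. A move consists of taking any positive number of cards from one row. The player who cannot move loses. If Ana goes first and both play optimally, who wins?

Ana wins

Nim-sum: 6 ^ 41 ^ 34 ^ 26 ^ 9 = 30.
The nim-sum is 30 ≠ 0, so this is an N-position: the player to move can win; Ana has a winning move.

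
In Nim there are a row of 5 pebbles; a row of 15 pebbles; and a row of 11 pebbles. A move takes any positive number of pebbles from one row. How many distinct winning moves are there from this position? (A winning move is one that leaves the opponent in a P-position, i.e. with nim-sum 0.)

Nim-sum: 5 ⊕ 15 ⊕ 11 = 1.
The overall nim-sum is X = 1. A row of size p has a winning move iff p XOR X < p (reduce it to p XOR X).
  5: 5 XOR 1 = 4 < 5 — winning move (to 4).
  15: 15 XOR 1 = 14 < 15 — winning move (to 14).
  11: 11 XOR 1 = 10 < 11 — winning move (to 10).
That gives 3 winning moves.

3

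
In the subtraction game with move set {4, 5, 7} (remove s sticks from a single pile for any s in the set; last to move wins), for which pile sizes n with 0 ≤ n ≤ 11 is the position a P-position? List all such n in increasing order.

0, 1, 2, 3, 11

Build the Grundy sequence with g(k) = mex{g(k−s) : s ∈ {4, 5, 7}, s ≤ k}:
g(0) = mex{} = 0
g(1) = mex{} = 0
g(2) = mex{} = 0
g(3) = mex{} = 0
g(4) = mex{0} = 1
g(5) = mex{0} = 1
g(6) = mex{0} = 1
g(7) = mex{0} = 1
g(8) = mex{0,1} = 2
g(9) = mex{0,1} = 2
g(10) = mex{0,1} = 2
g(11) = mex{1} = 0
The P-positions (g = 0) in 0..11 are 0, 1, 2, 3, 11.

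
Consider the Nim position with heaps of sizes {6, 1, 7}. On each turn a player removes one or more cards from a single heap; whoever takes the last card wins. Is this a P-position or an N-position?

P-position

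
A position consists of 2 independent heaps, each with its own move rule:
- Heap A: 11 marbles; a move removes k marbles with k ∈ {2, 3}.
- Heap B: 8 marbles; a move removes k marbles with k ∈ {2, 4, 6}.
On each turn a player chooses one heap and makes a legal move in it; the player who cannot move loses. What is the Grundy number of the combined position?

0

For heap A, compute g(0), g(1), … with moves {2, 3}:
k:     0  1  2  3  4  5  6  7  8  9 10 11
g(k):  0  0  1  1  2  0  0  1  1  2  0  0
So g(11) = 0.
Build the Grundy sequence for heap B with g(k) = mex{g(k−s) : s ∈ {2, 4, 6}, s ≤ k}:
g(0) = mex{} = 0
g(1) = mex{} = 0
g(2) = mex{0} = 1
g(3) = mex{0} = 1
g(4) = mex{0,1} = 2
g(5) = mex{0,1} = 2
g(6) = mex{0,1,2} = 3
g(7) = mex{0,1,2} = 3
g(8) = mex{1,2,3} = 0
So g(8) = 0.
The value of a disjunctive sum is the nim-sum of the parts.
Combined value = 0 XOR 0 = 0.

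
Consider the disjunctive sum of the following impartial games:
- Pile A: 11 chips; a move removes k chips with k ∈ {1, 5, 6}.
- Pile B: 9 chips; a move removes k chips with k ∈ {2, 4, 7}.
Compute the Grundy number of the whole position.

Grundy values for pile A (subtraction set {1, 5, 6}):
g(0) = mex{} = 0
g(1) = mex{0} = 1
g(2) = mex{1} = 0
g(3) = mex{0} = 1
g(4) = mex{1} = 0
g(5) = mex{0} = 1
g(6) = mex{0,1} = 2
g(7) = mex{0,1,2} = 3
g(8) = mex{0,1,3} = 2
g(9) = mex{0,1,2} = 3
g(10) = mex{0,1,3} = 2
g(11) = mex{1,2} = 0
So g(11) = 0.
Grundy values for pile B (subtraction set {2, 4, 7}):
g(0) = mex{} = 0
g(1) = mex{} = 0
g(2) = mex{0} = 1
g(3) = mex{0} = 1
g(4) = mex{0,1} = 2
g(5) = mex{0,1} = 2
g(6) = mex{1,2} = 0
g(7) = mex{0,1,2} = 3
g(8) = mex{0,2} = 1
g(9) = mex{1,2,3} = 0
So g(9) = 0.
By the Sprague-Grundy theorem, the Grundy value of a sum of independent games is the XOR of the component values.
Combined value = 0 ⊕ 0 = 0.

0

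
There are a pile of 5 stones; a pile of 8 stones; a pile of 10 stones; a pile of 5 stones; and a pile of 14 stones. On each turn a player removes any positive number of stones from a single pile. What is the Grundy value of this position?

12

Nim-sum: 5 XOR 8 XOR 10 XOR 5 XOR 14 = 12.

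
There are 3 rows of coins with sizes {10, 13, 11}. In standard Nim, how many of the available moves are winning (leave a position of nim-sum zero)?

3

Compute the nim-sum pairwise:
10 ^ 13 = 7
7 ^ 11 = 12
The overall nim-sum is X = 12. A row of size p has a winning move iff p XOR X < p (reduce it to p XOR X).
  10: 10 XOR 12 = 6 < 10 — winning move (to 6).
  13: 13 XOR 12 = 1 < 13 — winning move (to 1).
  11: 11 XOR 12 = 7 < 11 — winning move (to 7).
That gives 3 winning moves.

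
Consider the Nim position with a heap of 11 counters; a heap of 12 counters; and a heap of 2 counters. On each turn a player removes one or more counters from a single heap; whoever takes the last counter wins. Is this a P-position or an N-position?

N-position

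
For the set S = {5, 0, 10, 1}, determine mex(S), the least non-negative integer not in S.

The values 0, 1 are all present; 2 is the first non-negative integer missing from the set.

2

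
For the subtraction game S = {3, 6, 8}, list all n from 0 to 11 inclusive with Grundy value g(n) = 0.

Compute g(0), g(1), … for moves {3, 6, 8}:
k:     0  1  2  3  4  5  6  7  8  9 10 11
g(k):  0  0  0  1  1  1  2  2  2  3  3  0
The P-positions (g = 0) in 0..11 are 0, 1, 2, 11.

0, 1, 2, 11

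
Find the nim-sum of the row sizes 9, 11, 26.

24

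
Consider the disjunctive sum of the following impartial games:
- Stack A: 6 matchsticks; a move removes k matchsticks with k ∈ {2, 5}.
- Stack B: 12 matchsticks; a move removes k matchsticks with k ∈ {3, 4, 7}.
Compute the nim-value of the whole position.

Build the Grundy sequence for stack A with g(k) = mex{g(k−s) : s ∈ {2, 5}, s ≤ k}:
k:     0  1  2  3  4  5  6
g(k):  0  0  1  1  0  2  1
So g(6) = 1.
For stack B, compute g(0), g(1), … with moves {3, 4, 7}:
k:     0  1  2  3  4  5  6  7  8  9 10 11 12
g(k):  0  0  0  1  1  1  2  2  2  3  0  0  0
So g(12) = 0.
By the Sprague-Grundy theorem, the Grundy value of a sum of independent games is the XOR of the component values.
Combined value = 1 XOR 0 = 1.

1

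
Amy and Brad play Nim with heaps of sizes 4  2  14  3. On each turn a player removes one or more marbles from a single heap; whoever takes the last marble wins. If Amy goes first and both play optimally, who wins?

Amy wins

Write each in binary and XOR column by column:
  0100  (4)
  0010  (2)
  1110  (14)
  0011  (3)
  ----
  1011  (11)
The nim-sum is 11 ≠ 0, so this is an N-position: the player to move can win; Amy has a winning move.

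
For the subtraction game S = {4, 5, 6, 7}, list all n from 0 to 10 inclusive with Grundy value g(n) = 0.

0, 1, 2, 3

Compute g(0), g(1), … for moves {4, 5, 6, 7}:
k:     0  1  2  3  4  5  6  7  8  9 10
g(k):  0  0  0  0  1  1  1  1  2  2  2
The P-positions (g = 0) in 0..10 are 0, 1, 2, 3.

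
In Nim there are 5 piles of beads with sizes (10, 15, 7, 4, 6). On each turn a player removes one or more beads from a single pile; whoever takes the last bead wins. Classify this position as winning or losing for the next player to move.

Compute the nim-sum pairwise:
10 XOR 15 = 5
5 XOR 7 = 2
2 XOR 4 = 6
6 XOR 6 = 0
The nim-sum is 0, so this is a P-position: the player to move is in a losing position under optimal play.

Losing position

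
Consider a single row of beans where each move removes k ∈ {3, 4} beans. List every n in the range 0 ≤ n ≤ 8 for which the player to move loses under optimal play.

Build the Grundy sequence with g(k) = mex{g(k−s) : s ∈ {3, 4}, s ≤ k}:
k:     0  1  2  3  4  5  6  7  8
g(k):  0  0  0  1  1  1  2  0  0
The P-positions (g = 0) in 0..8 are 0, 1, 2, 7, 8.

0, 1, 2, 7, 8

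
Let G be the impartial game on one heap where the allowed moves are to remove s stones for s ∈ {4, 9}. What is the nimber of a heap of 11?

Compute g(0), g(1), … for moves {4, 9}:
g(0) = mex{} = 0
g(1) = mex{} = 0
g(2) = mex{} = 0
g(3) = mex{} = 0
g(4) = mex{0} = 1
g(5) = mex{0} = 1
g(6) = mex{0} = 1
g(7) = mex{0} = 1
g(8) = mex{1} = 0
g(9) = mex{0,1} = 2
g(10) = mex{0,1} = 2
g(11) = mex{0,1} = 2
So g(11) = 2.

2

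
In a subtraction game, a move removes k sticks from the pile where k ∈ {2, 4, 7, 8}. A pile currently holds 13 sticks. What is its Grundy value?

1

Grundy values for subtraction set {2, 4, 7, 8}:
k:     0  1  2  3  4  5  6  7  8  9 10 11 12 13
g(k):  0  0  1  1  2  2  0  3  1  4  2  0  0  1
So g(13) = 1.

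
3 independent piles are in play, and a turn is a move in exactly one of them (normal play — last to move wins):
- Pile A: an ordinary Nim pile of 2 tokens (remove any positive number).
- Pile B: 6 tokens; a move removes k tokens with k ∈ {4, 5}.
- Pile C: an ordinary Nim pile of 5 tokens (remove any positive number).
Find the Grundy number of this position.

Pile A is a plain Nim pile of size 2, so its Grundy value is 2.
For pile B, compute g(0), g(1), … with moves {4, 5}:
g(0) = mex{} = 0
g(1) = mex{} = 0
g(2) = mex{} = 0
g(3) = mex{} = 0
g(4) = mex{0} = 1
g(5) = mex{0} = 1
g(6) = mex{0} = 1
So g(6) = 1.
Pile C is a plain Nim pile of size 5, so its Grundy value is 5.
The value of a disjunctive sum is the nim-sum of the parts.
Combined value = 2 XOR 1 XOR 5 = 6.

6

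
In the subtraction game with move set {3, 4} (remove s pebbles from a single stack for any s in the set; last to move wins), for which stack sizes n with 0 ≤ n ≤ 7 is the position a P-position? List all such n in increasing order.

0, 1, 2, 7

Compute g(0), g(1), … for moves {3, 4}:
g(0) = mex{} = 0
g(1) = mex{} = 0
g(2) = mex{} = 0
g(3) = mex{0} = 1
g(4) = mex{0} = 1
g(5) = mex{0} = 1
g(6) = mex{0,1} = 2
g(7) = mex{1} = 0
The P-positions (g = 0) in 0..7 are 0, 1, 2, 7.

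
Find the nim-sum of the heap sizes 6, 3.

Bitwise XOR of the heap sizes:
  110  (6)
  011  (3)
  ---
  101  (5)

5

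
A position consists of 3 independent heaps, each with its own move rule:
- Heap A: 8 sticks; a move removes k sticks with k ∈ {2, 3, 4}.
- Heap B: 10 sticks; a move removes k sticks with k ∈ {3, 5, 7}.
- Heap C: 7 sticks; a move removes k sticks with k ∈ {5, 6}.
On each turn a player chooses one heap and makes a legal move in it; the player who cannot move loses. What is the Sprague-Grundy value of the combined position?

Build the Grundy sequence for heap A with g(k) = mex{g(k−s) : s ∈ {2, 3, 4}, s ≤ k}:
g(0) = mex{} = 0
g(1) = mex{} = 0
g(2) = mex{0} = 1
g(3) = mex{0} = 1
g(4) = mex{0,1} = 2
g(5) = mex{0,1} = 2
g(6) = mex{1,2} = 0
g(7) = mex{1,2} = 0
g(8) = mex{0,2} = 1
So g(8) = 1.
Build the Grundy sequence for heap B with g(k) = mex{g(k−s) : s ∈ {3, 5, 7}, s ≤ k}:
g(0) = mex{} = 0
g(1) = mex{} = 0
g(2) = mex{} = 0
g(3) = mex{0} = 1
g(4) = mex{0} = 1
g(5) = mex{0} = 1
g(6) = mex{0,1} = 2
g(7) = mex{0,1} = 2
g(8) = mex{0,1} = 2
g(9) = mex{0,1,2} = 3
g(10) = mex{1,2} = 0
So g(10) = 0.
Grundy values for heap C (subtraction set {5, 6}):
k:     0  1  2  3  4  5  6  7
g(k):  0  0  0  0  0  1  1  1
So g(7) = 1.
The value of a disjunctive sum is the nim-sum of the parts.
Combined value = 1 XOR 0 XOR 1 = 0.

0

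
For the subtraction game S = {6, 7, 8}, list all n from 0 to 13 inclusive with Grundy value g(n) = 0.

0, 1, 2, 3, 4, 5

Compute g(0), g(1), … for moves {6, 7, 8}:
k:     0  1  2  3  4  5  6  7  8  9 10 11 12 13
g(k):  0  0  0  0  0  0  1  1  1  1  1  1  2  2
The P-positions (g = 0) in 0..13 are 0, 1, 2, 3, 4, 5.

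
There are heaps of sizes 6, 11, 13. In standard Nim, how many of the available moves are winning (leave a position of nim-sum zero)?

0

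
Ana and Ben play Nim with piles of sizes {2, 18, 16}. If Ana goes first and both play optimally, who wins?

Ben wins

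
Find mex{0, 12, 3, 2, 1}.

The values 0, 1, 2, 3 are all present; 4 is the first non-negative integer missing from the set.

4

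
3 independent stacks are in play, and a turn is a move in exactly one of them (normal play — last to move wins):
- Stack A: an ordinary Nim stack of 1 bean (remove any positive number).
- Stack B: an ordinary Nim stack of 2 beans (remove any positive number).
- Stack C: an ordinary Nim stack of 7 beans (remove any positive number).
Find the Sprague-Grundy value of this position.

4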